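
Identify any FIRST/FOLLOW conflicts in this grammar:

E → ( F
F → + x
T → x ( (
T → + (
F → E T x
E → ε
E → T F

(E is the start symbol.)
Yes. E → T F with FOLLOW(E) on { '+', 'x' }

Nullable non-terminals: E.
FIRST sets used below: FIRST(T) = { '+', 'x' }

E: nullable alternative(s) E → ε; FOLLOW(E) = { $, '+', 'x' }
  E → ( F: FIRST \ {ε} = { '(' } — disjoint from FOLLOW(E)
  E → ε: FIRST \ {ε} = { } — this is the only nullable alternative, skip
  E → T F: FIRST \ {ε} = { '+', 'x' } — overlaps FOLLOW(E) on { '+', 'x' }: CONFLICT

F, T have no nullable alternative, so no FIRST/FOLLOW check is needed there.

So the grammar has 1 FIRST/FOLLOW conflict (marked CONFLICT above).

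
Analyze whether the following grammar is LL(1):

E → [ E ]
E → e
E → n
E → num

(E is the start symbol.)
Yes, the grammar is LL(1).

For E:
  PREDICT(E → '[' E ']') = { '[' }
  PREDICT(E → e) = { 'e' }
  PREDICT(E → n) = { 'n' }
  PREDICT(E → num) = { 'num' }

All predict sets are disjoint. The grammar IS LL(1).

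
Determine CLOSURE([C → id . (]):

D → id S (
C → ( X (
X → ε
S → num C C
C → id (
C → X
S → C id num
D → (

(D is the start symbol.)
{ [C → id . (] }

Start with: [C → id . (]
The dot precedes the terminal '(', so nothing is added.

CLOSURE = { [C → id . (] }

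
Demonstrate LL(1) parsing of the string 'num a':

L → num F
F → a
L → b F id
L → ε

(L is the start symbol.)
LL(1) parsing maintains a stack (initially the start symbol over $) and the input. At each step: if the stack top is a terminal, match it against the current input token; if it is a non-terminal N, replace it with the RHS of M[N, lookahead] (the unique production whose predict set contains the lookahead).

Stack is shown with the top on the left.

Stack    Input    Action
------------------------
L $      num a $  output L → num F
num F $  num a $  match 'num'
F $      a $      output F → a
a $      a $      match 'a'
$        $        accept

The string is accepted.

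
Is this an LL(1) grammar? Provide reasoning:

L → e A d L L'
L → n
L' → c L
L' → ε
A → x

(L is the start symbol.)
No. Predict set conflict for L': { 'c' }

A grammar is LL(1) if for each non-terminal N with multiple productions, the predict sets of those productions are pairwise disjoint, where PREDICT(N → α) = (FIRST(α) \ {ε}) ∪ (FOLLOW(N) if α ⇒* ε).

Relevant sets:
  FOLLOW(L') = { $, 'c' }

For L:
  PREDICT(L → e A d L L') = { 'e' }
  PREDICT(L → n) = { 'n' }
For L':
  PREDICT(L' → c L) = { 'c' }
  PREDICT(L' → ε) = { $, 'c' }
A has a single production, so nothing to check there.

Conflict found: Predict set conflict for L': { 'c' }
The grammar is NOT LL(1).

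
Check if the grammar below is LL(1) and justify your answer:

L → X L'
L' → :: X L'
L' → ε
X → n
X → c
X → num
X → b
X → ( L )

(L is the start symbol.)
Yes, the grammar is LL(1).

A grammar is LL(1) if for each non-terminal N with multiple productions, the predict sets of those productions are pairwise disjoint, where PREDICT(N → α) = (FIRST(α) \ {ε}) ∪ (FOLLOW(N) if α ⇒* ε).

Relevant sets:
  FOLLOW(L') = { $, ')' }

For L':
  PREDICT(L' → :: X L') = { '::' }
  PREDICT(L' → ε) = { $, ')' }
For X:
  PREDICT(X → n) = { 'n' }
  PREDICT(X → c) = { 'c' }
  PREDICT(X → num) = { 'num' }
  PREDICT(X → b) = { 'b' }
  PREDICT(X → '(' L ')') = { '(' }
L has a single production, so nothing to check there.

All predict sets are disjoint. The grammar IS LL(1).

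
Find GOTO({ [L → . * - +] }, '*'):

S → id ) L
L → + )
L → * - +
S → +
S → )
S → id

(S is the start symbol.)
GOTO(I, '*') = CLOSURE({ [A → αX.β] : [A → α.Xβ] ∈ I, X = '*' })

Items with dot before '*', with the dot advanced:
  [L → . * - +] → [L → * . - +]
Closure adds nothing (no advanced item has the dot before a non-terminal).

GOTO = { [L → * . - +] }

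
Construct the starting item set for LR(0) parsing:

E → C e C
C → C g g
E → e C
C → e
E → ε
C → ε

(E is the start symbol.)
First, augment the grammar with E' → E
I₀ = CLOSURE({ [E' → . E] }):
  [E' → . E] has the dot before E: add [E → . C e C], [E → . e C], [E → .]
  [E → . C e C] has the dot before C: add [C → . C g g], [C → . e], [C → .]
No further items can be added.

I₀ = { [C → . C g g], [C → . e], [C → .], [E → . C e C], [E → . e C], [E → .], [E' → . E] }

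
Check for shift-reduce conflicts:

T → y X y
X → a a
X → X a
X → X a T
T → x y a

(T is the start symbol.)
Yes — I7: [X → X a .] vs [T → . x y a]

A shift-reduce conflict occurs when an LR(0) state has both:
  - a complete (reduce) item [A → α .] (dot at the end), and
  - a shift item [B → β . c γ] (dot before a terminal).

Augment with T' → T and build the canonical LR(0) collection (I0 = CLOSURE({[T' → . T]}), then GOTO on every symbol after a dot until no new states appear). It has 12 states:
  I0: { [T → . x y a], [T → . y X y], [T' → . T] }  — shift
  I1: { [T' → T .] }  — accept
  I2: { [T → x . y a] }  — shift
  I3: { [T → y . X y], [X → . X a T], [X → . X a], [X → . a a] }  — shift
  I4: { [T → y X . y], [X → X . a T], [X → X . a] }  — shift
  I5: { [X → a . a] }  — shift
  I6: { [X → a a .] }  — reduce
  I7: { [T → . x y a], [T → . y X y], [X → X a . T], [X → X a .] }  — shift, reduce
  I8: { [T → y X y .] }  — reduce
  I9: { [X → X a T .] }  — reduce
  I10: { [T → x y . a] }  — shift
  I11: { [T → x y a .] }  — reduce

I7 contains reduce item [X → X a .] and shift items [T → . x y a], [T → . y X y] — shift-reduce conflict.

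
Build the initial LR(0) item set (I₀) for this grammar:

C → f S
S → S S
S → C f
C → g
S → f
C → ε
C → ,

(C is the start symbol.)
First, augment the grammar with C' → C
I₀ = CLOSURE({ [C' → . C] }):
  [C' → . C] has the dot before C: add [C → . f S], [C → . g], [C → .], [C → . ,]
No further items can be added.

I₀ = { [C → . ,], [C → . f S], [C → . g], [C → .], [C' → . C] }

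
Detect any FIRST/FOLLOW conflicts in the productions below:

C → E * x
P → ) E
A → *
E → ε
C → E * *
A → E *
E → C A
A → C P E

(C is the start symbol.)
A FIRST/FOLLOW conflict occurs when a non-terminal N has a nullable alternative N → β (β ⇒* ε) and another alternative N → α with FIRST(α) ∩ FOLLOW(N) ≠ ∅: on such a lookahead the parser cannot decide between expanding α and letting N vanish via β.

Nullable non-terminals: E.
FIRST sets used below: FIRST(C) = { '*' }

E: nullable alternative(s) E → ε; FOLLOW(E) = { '*' }
  E → ε: FIRST \ {ε} = { } — this is the only nullable alternative, skip
  E → C A: FIRST \ {ε} = { '*' } — overlaps FOLLOW(E) on { '*' }: CONFLICT

A, C, P have no nullable alternative, so no FIRST/FOLLOW check is needed there.

So the grammar has 1 FIRST/FOLLOW conflict (marked CONFLICT above).

Answer: Yes. E → C A with FOLLOW(E) on { '*' }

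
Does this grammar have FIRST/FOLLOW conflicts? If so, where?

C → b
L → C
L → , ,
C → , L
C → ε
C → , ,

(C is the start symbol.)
A FIRST/FOLLOW conflict occurs when a non-terminal N has a nullable alternative N → β (β ⇒* ε) and another alternative N → α with FIRST(α) ∩ FOLLOW(N) ≠ ∅: on such a lookahead the parser cannot decide between expanding α and letting N vanish via β.

Nullable non-terminals: C, L.
FIRST sets used below: FIRST(C) = { ',', 'b', ε }

C: nullable alternative(s) C → ε; FOLLOW(C) = { $ }
  C → b: FIRST \ {ε} = { 'b' } — disjoint from FOLLOW(C)
  C → , L: FIRST \ {ε} = { ',' } — disjoint from FOLLOW(C)
  C → ε: FIRST \ {ε} = { } — this is the only nullable alternative, skip
  C → , ,: FIRST \ {ε} = { ',' } — disjoint from FOLLOW(C)

L: nullable alternative(s) L → C; FOLLOW(L) = { $ }
  L → C: FIRST \ {ε} = { ',', 'b' } — this is the only nullable alternative, skip
  L → , ,: FIRST \ {ε} = { ',' } — disjoint from FOLLOW(L)

No FIRST/FOLLOW conflicts found.

Answer: No FIRST/FOLLOW conflicts.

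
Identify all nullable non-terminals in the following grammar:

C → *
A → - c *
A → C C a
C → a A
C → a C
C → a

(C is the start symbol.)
A non-terminal is nullable if it can derive ε (the empty string): either it has an ε-production, or it has a production whose right-hand side consists entirely of nullable non-terminals.

There are no ε-productions, so no non-terminal can derive ε.
No non-terminals are nullable.

Answer: None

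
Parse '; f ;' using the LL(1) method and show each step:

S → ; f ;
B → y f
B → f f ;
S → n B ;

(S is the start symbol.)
LL(1) parsing maintains a stack (initially the start symbol over $) and the input. At each step: if the stack top is a terminal, match it against the current input token; if it is a non-terminal N, replace it with the RHS of M[N, lookahead] (the unique production whose predict set contains the lookahead).

Stack is shown with the top on the left.

Stack    Input    Action
------------------------
S $      ; f ; $  output S → ; f ;
; f ; $  ; f ; $  match ';'
f ; $    f ; $    match 'f'
; $      ; $      match ';'
$        $        accept

The string is accepted.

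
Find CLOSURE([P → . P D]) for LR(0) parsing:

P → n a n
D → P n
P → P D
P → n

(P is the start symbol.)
{ [P → . P D], [P → . n a n], [P → . n] }

To compute CLOSURE, for each item [A → α.Bβ] where B is a non-terminal, add [B → .γ] for all productions B → γ; repeat for the newly added items until nothing changes.

Start with: [P → . P D]
  [P → . P D] has the dot before P: add [P → . n a n], [P → . n]
No further items can be added.

CLOSURE = { [P → . P D], [P → . n a n], [P → . n] }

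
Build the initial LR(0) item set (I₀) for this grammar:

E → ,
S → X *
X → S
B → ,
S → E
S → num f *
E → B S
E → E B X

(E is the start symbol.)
{ [B → . ,], [E → . ,], [E → . B S], [E → . E B X], [E' → . E] }

First, augment the grammar with E' → E
I₀ = CLOSURE({ [E' → . E] }):
  [E' → . E] has the dot before E: add [E → . ,], [E → . B S], [E → . E B X]
  [E → . B S] has the dot before B: add [B → . ,]
No further items can be added.

I₀ = { [B → . ,], [E → . ,], [E → . B S], [E → . E B X], [E' → . E] }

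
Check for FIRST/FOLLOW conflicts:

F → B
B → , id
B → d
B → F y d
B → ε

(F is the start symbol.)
Yes. B → F y d with FOLLOW(B) on { 'y' }

A FIRST/FOLLOW conflict occurs when a non-terminal N has a nullable alternative N → β (β ⇒* ε) and another alternative N → α with FIRST(α) ∩ FOLLOW(N) ≠ ∅: on such a lookahead the parser cannot decide between expanding α and letting N vanish via β.

Nullable non-terminals: B, F.
FIRST sets used below: FIRST(F) = { ',', 'd', 'y', ε }

B: nullable alternative(s) B → ε; FOLLOW(B) = { $, 'y' }
  B → , id: FIRST \ {ε} = { ',' } — disjoint from FOLLOW(B)
  B → d: FIRST \ {ε} = { 'd' } — disjoint from FOLLOW(B)
  B → F y d: FIRST \ {ε} = { ',', 'd', 'y' } — overlaps FOLLOW(B) on { 'y' }: CONFLICT
  B → ε: FIRST \ {ε} = { } — this is the only nullable alternative, skip
F has a nullable alternative but only one production, so nothing to check.

So the grammar has 1 FIRST/FOLLOW conflict (marked CONFLICT above).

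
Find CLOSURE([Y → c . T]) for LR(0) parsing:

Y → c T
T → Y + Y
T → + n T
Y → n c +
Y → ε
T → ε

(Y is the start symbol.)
Start with: [Y → c . T]
  [Y → c . T] has the dot before T: add [T → . Y + Y], [T → . + n T], [T → .]
  [T → . Y + Y] has the dot before Y: add [Y → . c T], [Y → . n c +], [Y → .]
No further items can be added.

CLOSURE = { [T → . + n T], [T → . Y + Y], [T → .], [Y → . c T], [Y → . n c +], [Y → .], [Y → c . T] }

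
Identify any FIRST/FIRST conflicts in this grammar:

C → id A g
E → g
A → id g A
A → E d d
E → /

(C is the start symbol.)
No FIRST/FIRST conflicts.

FIRST sets of the non-terminals at (or reachable through a nullable prefix from) the front of some alternative:
  FIRST(E) = { '/', 'g' }

Productions for E:
  E → g: FIRST = { 'g' }
  E → /: FIRST = { '/' }
Productions for A:
  A → id g A: FIRST = { 'id' }
  A → E d d: FIRST = { '/', 'g' }
C has only one production, so no FIRST/FIRST conflict is possible there.

All alternatives of each non-terminal have pairwise disjoint FIRST sets.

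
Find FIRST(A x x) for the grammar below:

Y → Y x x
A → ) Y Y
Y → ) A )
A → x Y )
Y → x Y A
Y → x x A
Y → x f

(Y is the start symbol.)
{ ')', 'x' }

FIRST sets of the non-terminals involved (from the grammar, by fixed-point iteration):
  FIRST(A) = { ')', 'x' }

To compute FIRST(A x x), process the symbols left to right:
Symbol A is a non-terminal. Add FIRST(A) \ {ε} = { ')', 'x' }
A is not nullable (ε ∉ FIRST(A)), so stop here.
FIRST(A x x) = { ')', 'x' }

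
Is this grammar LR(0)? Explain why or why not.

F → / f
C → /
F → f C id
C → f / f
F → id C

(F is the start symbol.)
Yes, the grammar is LR(0)

Augment with F' → F and build the canonical LR(0) collection (I0 = CLOSURE({[F' → . F]}), then GOTO on every symbol after a dot until no new states appear). It has 13 states:
  I0: { [F → . / f], [F → . f C id], [F → . id C], [F' → . F] }  — shift
  I1: { [F → / . f] }  — shift
  I2: { [F' → F .] }  — accept
  I3: { [C → . /], [C → . f / f], [F → f . C id] }  — shift
  I4: { [C → . /], [C → . f / f], [F → id . C] }  — shift
  I5: { [C → / .] }  — reduce
  I6: { [F → id C .] }  — reduce
  I7: { [C → f . / f] }  — shift
  I8: { [C → f / . f] }  — shift
  I9: { [C → f / f .] }  — reduce
  I10: { [F → f C . id] }  — shift
  I11: { [F → f C id .] }  — reduce
  I12: { [F → / f .] }  — reduce

Every state is either a pure shift/goto state or contains exactly one complete item and nothing to shift — no conflicts. The grammar is LR(0).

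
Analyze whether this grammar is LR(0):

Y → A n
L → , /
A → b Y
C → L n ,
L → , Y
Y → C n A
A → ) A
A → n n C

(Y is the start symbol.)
Augment with Y' → Y and build the canonical LR(0) collection (I0 = CLOSURE({[Y' → . Y]}), then GOTO on every symbol after a dot until no new states appear). It has 20 states:
  I0: { [A → . ) A], [A → . b Y], [A → . n n C], [C → . L n ,], [L → . , /], [L → . , Y], [Y → . A n], [Y → . C n A], [Y' → . Y] }  — shift
  I1: { [A → ) . A], [A → . ) A], [A → . b Y], [A → . n n C] }  — shift
  I2: { [A → . ) A], [A → . b Y], [A → . n n C], [C → . L n ,], [L → , . /], [L → , . Y], [L → . , /], [L → . , Y], [Y → . A n], [Y → . C n A] }  — shift
  I3: { [Y → A . n] }  — shift
  I4: { [Y → C . n A] }  — shift
  I5: { [C → L . n ,] }  — shift
  I6: { [Y' → Y .] }  — accept
  I7: { [A → . ) A], [A → . b Y], [A → . n n C], [A → b . Y], [C → . L n ,], [L → . , /], [L → . , Y], [Y → . A n], [Y → . C n A] }  — shift
  I8: { [A → n . n C] }  — shift
  I9: { [A → n n . C], [C → . L n ,], [L → . , /], [L → . , Y] }  — shift
  I10: { [A → n n C .] }  — reduce
  I11: { [A → b Y .] }  — reduce
  I12: { [C → L n . ,] }  — shift
  I13: { [C → L n , .] }  — reduce
  I14: { [A → . ) A], [A → . b Y], [A → . n n C], [Y → C n . A] }  — shift
  I15: { [Y → C n A .] }  — reduce
  I16: { [Y → A n .] }  — reduce
  I17: { [L → , / .] }  — reduce
  I18: { [L → , Y .] }  — reduce
  I19: { [A → ) A .] }  — reduce

Every state is either a pure shift/goto state or contains exactly one complete item and nothing to shift — no conflicts. The grammar is LR(0).

Answer: Yes, the grammar is LR(0)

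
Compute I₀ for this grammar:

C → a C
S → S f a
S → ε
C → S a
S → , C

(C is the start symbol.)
{ [C → . S a], [C → . a C], [C' → . C], [S → . , C], [S → . S f a], [S → .] }

First, augment the grammar with C' → C
I₀ = CLOSURE({ [C' → . C] }):
  [C' → . C] has the dot before C: add [C → . a C], [C → . S a]
  [C → . S a] has the dot before S: add [S → . S f a], [S → .], [S → . , C]
No further items can be added.

I₀ = { [C → . S a], [C → . a C], [C' → . C], [S → . , C], [S → . S f a], [S → .] }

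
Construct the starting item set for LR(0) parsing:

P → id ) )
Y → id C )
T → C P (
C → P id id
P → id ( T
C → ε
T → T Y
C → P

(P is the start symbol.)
{ [P → . id ( T], [P → . id ) )], [P' → . P] }

First, augment the grammar with P' → P
I₀ = CLOSURE({ [P' → . P] }):
  [P' → . P] has the dot before P: add [P → . id ) )], [P → . id ( T]
No further items can be added.

I₀ = { [P → . id ( T], [P → . id ) )], [P' → . P] }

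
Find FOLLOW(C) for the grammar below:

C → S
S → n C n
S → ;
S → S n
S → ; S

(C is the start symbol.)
To compute FOLLOW(C), find every occurrence of C on a right-hand side N → α C β: add FIRST(β) \ {ε}, and if β is empty or nullable also add FOLLOW(N). Iterate to a fixed point.

C is the start symbol, so $ ∈ FOLLOW(C).
In S → n C n: C is followed by n, add FIRST(n) \ {ε} = { 'n' }

Taking the union: FOLLOW(C) = { $, 'n' }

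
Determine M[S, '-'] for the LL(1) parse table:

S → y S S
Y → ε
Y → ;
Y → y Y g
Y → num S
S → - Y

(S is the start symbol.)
To find M[S, '-'], we find productions for S where '-' is in the predict set (PREDICT(N → α) = (FIRST(α) \ {ε}) ∪ (FOLLOW(N) if α ⇒* ε)).

S → y S S: PREDICT = { 'y' }
S → - Y: PREDICT = { '-' }
  '-' is in predict set, so this production goes in M[S, '-']

M[S, '-'] = S → - Y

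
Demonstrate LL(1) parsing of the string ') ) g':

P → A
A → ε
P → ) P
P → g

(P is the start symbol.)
Stack is shown with the top on the left.

Stack  Input    Action
----------------------
P $    ) ) g $  output P → ) P
) P $  ) ) g $  match ')'
P $    ) g $    output P → ) P
) P $  ) g $    match ')'
P $    g $      output P → g
g $    g $      match 'g'
$      $        accept

The string is accepted.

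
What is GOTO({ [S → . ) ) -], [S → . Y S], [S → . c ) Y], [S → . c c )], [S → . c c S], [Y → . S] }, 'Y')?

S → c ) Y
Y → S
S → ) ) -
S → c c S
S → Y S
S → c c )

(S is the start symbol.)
GOTO(I, 'Y') = CLOSURE({ [A → αX.β] : [A → α.Xβ] ∈ I, X = 'Y' })

Items with dot before 'Y', with the dot advanced:
  [S → . Y S] → [S → Y . S]
Closure of the advanced items:
  [S → Y . S] has the dot before S: add [S → . c ) Y], [S → . ) ) -], [S → . c c S], [S → . Y S], [S → . c c )]
  [S → . Y S] has the dot before Y: add [Y → . S]

GOTO = { [S → . ) ) -], [S → . Y S], [S → . c ) Y], [S → . c c )], [S → . c c S], [S → Y . S], [Y → . S] }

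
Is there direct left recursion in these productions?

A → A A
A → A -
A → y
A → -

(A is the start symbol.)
Yes, A is left-recursive

Direct left recursion occurs when N → N α for some non-terminal N (the right-hand side begins with the left-hand side itself).

A → A A: LEFT RECURSIVE (starts with A)
A → A -: LEFT RECURSIVE (starts with A)
A → y: starts with y
A → -: starts with '-'

The grammar has direct left recursion on: A.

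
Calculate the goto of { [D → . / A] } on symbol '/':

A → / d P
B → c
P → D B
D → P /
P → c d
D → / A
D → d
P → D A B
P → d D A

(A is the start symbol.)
{ [A → . / d P], [D → / . A] }

GOTO(I, '/') = CLOSURE({ [A → αX.β] : [A → α.Xβ] ∈ I, X = '/' })

Items with dot before '/', with the dot advanced:
  [D → . / A] → [D → / . A]
Closure of the advanced items:
  [D → / . A] has the dot before A: add [A → . / d P]

GOTO = { [A → . / d P], [D → / . A] }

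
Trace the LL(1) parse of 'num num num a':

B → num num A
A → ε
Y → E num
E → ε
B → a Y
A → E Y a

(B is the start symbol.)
Stack is shown with the top on the left.

Stack        Input            Action
------------------------------------
B $          num num num a $  output B → num num A
num num A $  num num num a $  match 'num'
num A $      num num a $      match 'num'
A $          num a $          output A → E Y a
E Y a $      num a $          output E → ε
Y a $        num a $          output Y → E num
E num a $    num a $          output E → ε
num a $      num a $          match 'num'
a $          a $              match 'a'
$            $                accept

The string is accepted.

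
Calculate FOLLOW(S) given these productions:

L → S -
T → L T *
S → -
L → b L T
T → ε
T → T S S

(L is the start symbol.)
To compute FOLLOW(S), find every occurrence of S on a right-hand side N → α S β: add FIRST(β) \ {ε}, and if β is empty or nullable also add FOLLOW(N). Iterate to a fixed point.

In L → S -: S is followed by '-', add FIRST('-') \ {ε} = { '-' }
In T → T S S: S is followed by S, add FIRST(S) \ {ε} = { '-' }
In T → T S S: S is at the end, add FOLLOW(T)

The FOLLOW sets referred to above (computed the same way, to a fixed point):
  FOLLOW(T) = { $, '*', '-', 'b' }

Taking the union: FOLLOW(S) = { $, '*', '-', 'b' }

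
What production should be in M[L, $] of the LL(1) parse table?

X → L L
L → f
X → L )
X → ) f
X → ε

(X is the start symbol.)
To find M[L, $], we find productions for L where $ is in the predict set (PREDICT(N → α) = (FIRST(α) \ {ε}) ∪ (FOLLOW(N) if α ⇒* ε)).

L → f: PREDICT = { 'f' }

M[L, $] is empty (no production applies)

Answer: Empty (error entry)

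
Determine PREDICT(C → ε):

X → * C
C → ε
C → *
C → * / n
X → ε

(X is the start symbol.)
{ $ }

PREDICT(C → ε) = (FIRST(RHS) \ {ε}) ∪ (FOLLOW(C) if ε ∈ FIRST(RHS), i.e. RHS ⇒* ε)
The right-hand side is ε (FIRST(ε) = { ε }), so the predict set is FOLLOW(C) = { $ }
PREDICT(C → ε) = { $ }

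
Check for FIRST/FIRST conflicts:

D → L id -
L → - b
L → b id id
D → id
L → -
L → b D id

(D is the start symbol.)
Yes. L → '-' b / L → '-' on { '-' }; L → b id id / L → b D id on { 'b' }

A FIRST/FIRST conflict occurs when two productions N → α and N → β for the same non-terminal have FIRST(α) ∩ FIRST(β) ≠ ∅ (with ε ∈ FIRST of a nullable right-hand side, so two nullable alternatives also conflict).

FIRST sets of the non-terminals at (or reachable through a nullable prefix from) the front of some alternative:
  FIRST(L) = { '-', 'b' }

Productions for D:
  D → L id -: FIRST = { '-', 'b' }
  D → id: FIRST = { 'id' }
Productions for L:
  L → - b: FIRST = { '-' }
  L → b id id: FIRST = { 'b' }
  L → -: FIRST = { '-' }
  L → b D id: FIRST = { 'b' }

Conflict for L: L → - b and L → -
  Overlap: { '-' }
Conflict for L: L → b id id and L → b D id
  Overlap: { 'b' }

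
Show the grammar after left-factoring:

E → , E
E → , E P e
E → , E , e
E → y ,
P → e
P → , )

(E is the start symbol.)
Left-factoring transforms A → αβ₁ | αβ₂ into A → αA' and A' → β₁ | β₂
(α is the longest common prefix among the alternatives). Repeat until
no nonterminal has two alternatives with a common prefix.

Round 1: E has alternatives sharing prefix ', E'. Introduce E': E → , E E'
  Add: E' → ε
  Add: E' → P e
  Add: E' → , e

No remaining common prefixes — done.

Resulting grammar:
E → , E E'
E' → ε
E' → P e
E' → , e
E → y ,
P → e
P → , )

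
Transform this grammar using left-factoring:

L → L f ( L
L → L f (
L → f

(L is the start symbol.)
L → L f ( L'
L' → L
L' → ε
L → f

Left-factoring transforms A → αβ₁ | αβ₂ into A → αA' and A' → β₁ | β₂
(α is the longest common prefix among the alternatives). Repeat until
no nonterminal has two alternatives with a common prefix.

Round 1: L has alternatives sharing prefix 'L f ('. Introduce L': L → L f ( L'
  Add: L' → L
  Add: L' → ε

No remaining common prefixes — done.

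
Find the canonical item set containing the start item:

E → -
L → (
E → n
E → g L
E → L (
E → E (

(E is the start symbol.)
First, augment the grammar with E' → E
I₀ = CLOSURE({ [E' → . E] }):
  [E' → . E] has the dot before E: add [E → . -], [E → . n], [E → . g L], [E → . L (], [E → . E (]
  [E → . L (] has the dot before L: add [L → . (]
No further items can be added.

I₀ = { [E → . -], [E → . E (], [E → . L (], [E → . g L], [E → . n], [E' → . E], [L → . (] }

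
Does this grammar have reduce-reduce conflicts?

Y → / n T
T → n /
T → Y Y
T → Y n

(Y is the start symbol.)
A reduce-reduce conflict occurs when an LR(0) state has two complete items [A → α .] and [B → β .] — both call for a reduction, and with no lookahead the parser cannot choose between them.

Augment with Y' → Y and build the canonical LR(0) collection (I0 = CLOSURE({[Y' → . Y]}), then GOTO on every symbol after a dot until no new states appear). It has 10 states:
  I0: { [Y → . / n T], [Y' → . Y] }  — shift
  I1: { [Y → / . n T] }  — shift
  I2: { [Y' → Y .] }  — accept
  I3: { [T → . Y Y], [T → . Y n], [T → . n /], [Y → . / n T], [Y → / n . T] }  — shift
  I4: { [Y → / n T .] }  — reduce
  I5: { [T → Y . Y], [T → Y . n], [Y → . / n T] }  — shift
  I6: { [T → n . /] }  — shift
  I7: { [T → n / .] }  — reduce
  I8: { [T → Y Y .] }  — reduce
  I9: { [T → Y n .] }  — reduce

No state contains more than one complete item.

Answer: No reduce-reduce conflicts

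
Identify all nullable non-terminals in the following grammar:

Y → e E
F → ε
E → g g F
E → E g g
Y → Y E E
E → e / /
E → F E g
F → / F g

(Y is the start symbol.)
{ 'F' }

ε-productions: F → ε
So F is immediately nullable.
No further non-terminal can be added: every production for the remaining non-terminals contains a terminal or a non-nullable non-terminal.
Nullable = { 'F' }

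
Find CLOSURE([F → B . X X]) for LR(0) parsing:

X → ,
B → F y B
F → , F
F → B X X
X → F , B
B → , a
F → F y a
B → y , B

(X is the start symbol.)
Start with: [F → B . X X]
  [F → B . X X] has the dot before X: add [X → . ,], [X → . F , B]
  [X → . F , B] has the dot before F: add [F → . , F], [F → . B X X], [F → . F y a]
  [F → . B X X] has the dot before B: add [B → . F y B], [B → . , a], [B → . y , B]
No further items can be added.

CLOSURE = { [B → . , a], [B → . F y B], [B → . y , B], [F → . , F], [F → . B X X], [F → . F y a], [F → B . X X], [X → . ,], [X → . F , B] }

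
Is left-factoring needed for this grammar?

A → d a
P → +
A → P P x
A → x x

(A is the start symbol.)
Left-factoring is needed when two productions for the same non-terminal
share a common prefix on the right-hand side.

Productions for A:
  A → d a
  A → P P x
  A → x x

No common prefixes found.

Answer: No, left-factoring is not needed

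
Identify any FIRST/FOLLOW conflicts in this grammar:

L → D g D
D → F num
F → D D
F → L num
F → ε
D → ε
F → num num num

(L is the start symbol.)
A FIRST/FOLLOW conflict occurs when a non-terminal N has a nullable alternative N → β (β ⇒* ε) and another alternative N → α with FIRST(α) ∩ FOLLOW(N) ≠ ∅: on such a lookahead the parser cannot decide between expanding α and letting N vanish via β.

Nullable non-terminals: D, F.
FIRST sets used below: FIRST(F) = { 'g', 'num', ε }, FIRST(D) = { 'g', 'num', ε }, FIRST(L) = { 'g', 'num' }

D: nullable alternative(s) D → ε; FOLLOW(D) = { $, 'g', 'num' }
  D → F num: FIRST \ {ε} = { 'g', 'num' } — overlaps FOLLOW(D) on { 'g', 'num' }: CONFLICT
  D → ε: FIRST \ {ε} = { } — this is the only nullable alternative, skip

F: nullable alternative(s) F → D D, F → ε; FOLLOW(F) = { 'num' }
  F → D D: FIRST \ {ε} = { 'g', 'num' } — overlaps FOLLOW(F) on { 'num' }: CONFLICT
  F → L num: FIRST \ {ε} = { 'g', 'num' } — overlaps FOLLOW(F) on { 'num' }: CONFLICT
  F → ε: FIRST \ {ε} = { } — disjoint from FOLLOW(F)
  F → num num num: FIRST \ {ε} = { 'num' } — overlaps FOLLOW(F) on { 'num' }: CONFLICT

L has no nullable alternative, so no FIRST/FOLLOW check is needed there.

So the grammar has 4 FIRST/FOLLOW conflicts (marked CONFLICT above).

Answer: Yes. D → F num with FOLLOW(D) on { 'g', 'num' }; F → D D with FOLLOW(F) on { 'num' }; F → L num with FOLLOW(F) on { 'num' }; F → num num num with FOLLOW(F) on { 'num' }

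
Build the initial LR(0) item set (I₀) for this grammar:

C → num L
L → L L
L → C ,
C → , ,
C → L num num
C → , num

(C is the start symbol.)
First, augment the grammar with C' → C
I₀ = CLOSURE({ [C' → . C] }):
  [C' → . C] has the dot before C: add [C → . num L], [C → . , ,], [C → . L num num], [C → . , num]
  [C → . L num num] has the dot before L: add [L → . L L], [L → . C ,]
No further items can be added.

I₀ = { [C → . , ,], [C → . , num], [C → . L num num], [C → . num L], [C' → . C], [L → . C ,], [L → . L L] }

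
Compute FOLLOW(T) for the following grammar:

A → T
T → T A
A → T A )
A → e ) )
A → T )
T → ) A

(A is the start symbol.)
{ $, ')', 'e' }

To compute FOLLOW(T), find every occurrence of T on a right-hand side N → α T β: add FIRST(β) \ {ε}, and if β is empty or nullable also add FOLLOW(N). Iterate to a fixed point.

In A → T: T is at the end, add FOLLOW(A)
In T → T A: T is followed by A, add FIRST(A) \ {ε} = { ')', 'e' }
In A → T A ): T is followed by A ')', add FIRST(A ')') \ {ε} = { ')', 'e' }
In A → T ): T is followed by ')', add FIRST(')') \ {ε} = { ')' }

The FOLLOW sets referred to above (computed the same way, to a fixed point):
  FOLLOW(A) = { $, ')', 'e' }

Taking the union: FOLLOW(T) = { $, ')', 'e' }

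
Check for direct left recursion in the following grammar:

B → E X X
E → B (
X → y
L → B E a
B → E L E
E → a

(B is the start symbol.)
No direct left recursion

B → E X X: starts with E
E → B (: starts with B
X → y: starts with y
L → B E a: starts with B
B → E L E: starts with E
E → a: starts with a

No direct left recursion found.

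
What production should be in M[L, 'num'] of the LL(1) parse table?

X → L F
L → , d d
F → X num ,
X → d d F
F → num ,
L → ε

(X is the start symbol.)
L → ε

To find M[L, 'num'], we find productions for L where 'num' is in the predict set (PREDICT(N → α) = (FIRST(α) \ {ε}) ∪ (FOLLOW(N) if α ⇒* ε)).

Relevant sets:
  FOLLOW(L) = { ',', 'd', 'num' }

L → , d d: PREDICT = { ',' }
L → ε: PREDICT = { ',', 'd', 'num' }
  'num' is in predict set, so this production goes in M[L, 'num']

M[L, 'num'] = L → ε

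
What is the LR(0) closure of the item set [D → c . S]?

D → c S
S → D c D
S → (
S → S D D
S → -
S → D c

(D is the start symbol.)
To compute CLOSURE, for each item [A → α.Bβ] where B is a non-terminal, add [B → .γ] for all productions B → γ; repeat for the newly added items until nothing changes.

Start with: [D → c . S]
  [D → c . S] has the dot before S: add [S → . D c D], [S → . (], [S → . S D D], [S → . -], [S → . D c]
  [S → . D c D] has the dot before D: add [D → . c S]
No further items can be added.

CLOSURE = { [D → . c S], [D → c . S], [S → . (], [S → . -], [S → . D c D], [S → . D c], [S → . S D D] }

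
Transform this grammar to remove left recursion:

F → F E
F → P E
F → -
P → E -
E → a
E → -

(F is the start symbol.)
F → P E F'
F → - F'
F' → E F'
F' → ε
P → E -
E → a
E → -

F is directly left-recursive. The standard transformation for
  A → A α₁ | ... | A α_m | β₁ | ... | β_n
is
  A  → β₁ A' | ... | β_n A'
  A' → α₁ A' | ... | α_m A' | ε

F → P E becomes F → P E F'
F → - becomes F → - F'
F → F E becomes F' → E F'
Add F' → ε

Productions for other non-terminals are unchanged:
  P → E -
  E → a
  E → -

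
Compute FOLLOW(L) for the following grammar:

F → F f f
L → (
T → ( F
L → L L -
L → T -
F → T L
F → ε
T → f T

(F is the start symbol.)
{ $, '(', '-', 'f' }

To compute FOLLOW(L), find every occurrence of L on a right-hand side N → α L β: add FIRST(β) \ {ε}, and if β is empty or nullable also add FOLLOW(N). Iterate to a fixed point.

In L → L L -: L is followed by L '-', add FIRST(L '-') \ {ε} = { '(', 'f' }
In L → L L -: L is followed by '-', add FIRST('-') \ {ε} = { '-' }
In F → T L: L is at the end, add FOLLOW(F)

The FOLLOW sets referred to above (computed the same way, to a fixed point):
  FOLLOW(F) = { $, '(', '-', 'f' }

Taking the union: FOLLOW(L) = { $, '(', '-', 'f' }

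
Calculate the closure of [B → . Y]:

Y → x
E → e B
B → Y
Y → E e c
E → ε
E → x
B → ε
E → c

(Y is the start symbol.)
Start with: [B → . Y]
  [B → . Y] has the dot before Y: add [Y → . x], [Y → . E e c]
  [Y → . E e c] has the dot before E: add [E → . e B], [E → .], [E → . x], [E → . c]
No further items can be added.

CLOSURE = { [B → . Y], [E → . c], [E → . e B], [E → . x], [E → .], [Y → . E e c], [Y → . x] }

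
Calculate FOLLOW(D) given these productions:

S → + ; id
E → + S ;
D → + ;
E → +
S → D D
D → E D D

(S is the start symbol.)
To compute FOLLOW(D), find every occurrence of D on a right-hand side N → α D β: add FIRST(β) \ {ε}, and if β is empty or nullable also add FOLLOW(N). Iterate to a fixed point.

In S → D D: D is followed by D, add FIRST(D) \ {ε} = { '+' }
In S → D D: D is at the end, add FOLLOW(S)
In D → E D D: D is followed by D, add FIRST(D) \ {ε} = { '+' }
In D → E D D: D is at the end; this adds FOLLOW(D) to itself — nothing new

The FOLLOW sets referred to above (computed the same way, to a fixed point):
  FOLLOW(S) = { $, ';' }

Taking the union: FOLLOW(D) = { $, '+', ';' }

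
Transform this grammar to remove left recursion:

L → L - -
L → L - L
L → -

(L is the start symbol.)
L → - L'
L' → - - L'
L' → - L L'
L' → ε

L is directly left-recursive. The standard transformation for
  A → A α₁ | ... | A α_m | β₁ | ... | β_n
is
  A  → β₁ A' | ... | β_n A'
  A' → α₁ A' | ... | α_m A' | ε

L → - becomes L → - L'
L → L - - becomes L' → - - L'
L → L - L becomes L' → - L L'
Add L' → ε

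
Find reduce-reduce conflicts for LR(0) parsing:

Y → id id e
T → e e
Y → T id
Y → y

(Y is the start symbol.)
No reduce-reduce conflicts

A reduce-reduce conflict occurs when an LR(0) state has two complete items [A → α .] and [B → β .] — both call for a reduction, and with no lookahead the parser cannot choose between them.

Augment with Y' → Y and build the canonical LR(0) collection (I0 = CLOSURE({[Y' → . Y]}), then GOTO on every symbol after a dot until no new states appear). It has 10 states:
  I0: { [T → . e e], [Y → . T id], [Y → . id id e], [Y → . y], [Y' → . Y] }  — shift
  I1: { [Y → T . id] }  — shift
  I2: { [Y' → Y .] }  — accept
  I3: { [T → e . e] }  — shift
  I4: { [Y → id . id e] }  — shift
  I5: { [Y → y .] }  — reduce
  I6: { [Y → id id . e] }  — shift
  I7: { [Y → id id e .] }  — reduce
  I8: { [T → e e .] }  — reduce
  I9: { [Y → T id .] }  — reduce

No state contains more than one complete item.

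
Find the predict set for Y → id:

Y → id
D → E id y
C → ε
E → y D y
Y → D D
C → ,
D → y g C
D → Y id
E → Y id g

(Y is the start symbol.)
PREDICT(Y → id) = (FIRST(RHS) \ {ε}) ∪ (FOLLOW(Y) if ε ∈ FIRST(RHS), i.e. RHS ⇒* ε)
FIRST(id) = { 'id' }
ε ∉ FIRST(id), so FOLLOW(Y) is not added.
PREDICT(Y → id) = { 'id' }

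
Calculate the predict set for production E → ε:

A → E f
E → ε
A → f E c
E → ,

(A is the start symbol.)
PREDICT(E → ε) = (FIRST(RHS) \ {ε}) ∪ (FOLLOW(E) if ε ∈ FIRST(RHS), i.e. RHS ⇒* ε)
The right-hand side is ε (FIRST(ε) = { ε }), so the predict set is FOLLOW(E) = { 'c', 'f' }
PREDICT(E → ε) = { 'c', 'f' }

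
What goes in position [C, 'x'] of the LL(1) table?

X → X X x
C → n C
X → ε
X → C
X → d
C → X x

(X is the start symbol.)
C → X x

To find M[C, 'x'], we find productions for C where 'x' is in the predict set (PREDICT(N → α) = (FIRST(α) \ {ε}) ∪ (FOLLOW(N) if α ⇒* ε)).

Relevant sets:
  FIRST(X) = { 'd', 'n', 'x', ε }

C → n C: PREDICT = { 'n' }
C → X x: PREDICT = { 'd', 'n', 'x' }
  'x' is in predict set, so this production goes in M[C, 'x']

M[C, 'x'] = C → X x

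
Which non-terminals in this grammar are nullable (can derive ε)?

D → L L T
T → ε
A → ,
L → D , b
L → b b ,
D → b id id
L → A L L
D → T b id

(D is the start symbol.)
A non-terminal is nullable if it can derive ε (the empty string): either it has an ε-production, or it has a production whose right-hand side consists entirely of nullable non-terminals.

ε-productions: T → ε
So T is immediately nullable.
No further non-terminal can be added: every production for the remaining non-terminals contains a terminal or a non-nullable non-terminal.
Nullable = { 'T' }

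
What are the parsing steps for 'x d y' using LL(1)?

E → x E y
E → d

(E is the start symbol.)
LL(1) parsing maintains a stack (initially the start symbol over $) and the input. At each step: if the stack top is a terminal, match it against the current input token; if it is a non-terminal N, replace it with the RHS of M[N, lookahead] (the unique production whose predict set contains the lookahead).

Stack is shown with the top on the left.

Stack    Input    Action
------------------------
E $      x d y $  output E → x E y
x E y $  x d y $  match 'x'
E y $    d y $    output E → d
d y $    d y $    match 'd'
y $      y $      match 'y'
$        $        accept

The string is accepted.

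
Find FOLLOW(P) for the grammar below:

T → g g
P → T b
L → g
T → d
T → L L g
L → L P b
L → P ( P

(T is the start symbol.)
{ '(', 'b', 'd', 'g' }

In L → L P b: P is followed by b, add FIRST(b) \ {ε} = { 'b' }
In L → P ( P: P is followed by '(' P, add FIRST('(' P) \ {ε} = { '(' }
In L → P ( P: P is at the end, add FOLLOW(L)

The FOLLOW sets referred to above (computed the same way, to a fixed point):
  FOLLOW(L) = { 'd', 'g' }

Taking the union: FOLLOW(P) = { '(', 'b', 'd', 'g' }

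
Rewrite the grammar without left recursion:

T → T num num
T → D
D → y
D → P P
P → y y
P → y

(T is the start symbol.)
T is directly left-recursive. The standard transformation for
  A → A α₁ | ... | A α_m | β₁ | ... | β_n
is
  A  → β₁ A' | ... | β_n A'
  A' → α₁ A' | ... | α_m A' | ε

T → D becomes T → D T'
T → T num num becomes T' → num num T'
Add T' → ε

Productions for other non-terminals are unchanged:
  D → y
  D → P P
  P → y y
  P → y

Resulting grammar:
T → D T'
T' → num num T'
T' → ε
D → y
D → P P
P → y y
P → y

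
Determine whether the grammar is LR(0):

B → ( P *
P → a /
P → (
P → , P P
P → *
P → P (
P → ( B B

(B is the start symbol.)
Augment with B' → B and build the canonical LR(0) collection (I0 = CLOSURE({[B' → . B]}), then GOTO on every symbol after a dot until no new states appear). It has 16 states:
  I0: { [B → . ( P *], [B' → . B] }  — shift
  I1: { [B → ( . P *], [P → . ( B B], [P → . (], [P → . *], [P → . , P P], [P → . P (], [P → . a /] }  — shift
  I2: { [B' → B .] }  — accept
  I3: { [B → . ( P *], [P → ( . B B], [P → ( .] }  — shift, reduce
  I4: { [P → * .] }  — reduce
  I5: { [P → , . P P], [P → . ( B B], [P → . (], [P → . *], [P → . , P P], [P → . P (], [P → . a /] }  — shift
  I6: { [B → ( P . *], [P → P . (] }  — shift
  I7: { [P → a . /] }  — shift
  I8: { [P → a / .] }  — reduce
  I9: { [P → P ( .] }  — reduce
  I10: { [B → ( P * .] }  — reduce
  I11: { [P → , P . P], [P → . ( B B], [P → . (], [P → . *], [P → . , P P], [P → . P (], [P → . a /], [P → P . (] }  — shift
  I12: { [B → . ( P *], [P → ( . B B], [P → ( .], [P → P ( .] }  — shift, 2 reduces
  I13: { [P → , P P .], [P → P . (] }  — shift, reduce
  I14: { [B → . ( P *], [P → ( B . B] }  — shift
  I15: { [P → ( B B .] }  — reduce

Conflict in state I3:
  Shift-reduce conflict between [P → ( .] and [B → . ( P *]
So the grammar is NOT LR(0).

Answer: No. Shift-reduce conflict between [P → ( .] and [B → . ( P *]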